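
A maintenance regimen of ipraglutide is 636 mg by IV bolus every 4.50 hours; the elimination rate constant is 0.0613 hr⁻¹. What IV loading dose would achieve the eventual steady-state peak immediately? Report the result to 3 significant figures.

Accumulation ratio R = 1 / (1 − e^(−kτ)) = 1 / (1 − e^(−0.06130×4.50)) = 1 / (1 − 0.7589) = 4.148
Loading dose = maintenance dose × R = 636 × 4.148 ≈ 2640 mg

2640 mg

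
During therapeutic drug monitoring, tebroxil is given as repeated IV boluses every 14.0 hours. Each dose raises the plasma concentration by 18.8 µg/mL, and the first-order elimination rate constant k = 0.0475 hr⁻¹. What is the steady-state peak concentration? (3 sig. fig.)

Fraction remaining after one interval: e^(−kτ) = e^(−0.04750 × 14.0) = 0.5143
R = 1 / (1 − 0.5143) = 2.059
Css,max = 18.8 × 2.059 ≈ 38.7 µg/mL

38.7 µg/mL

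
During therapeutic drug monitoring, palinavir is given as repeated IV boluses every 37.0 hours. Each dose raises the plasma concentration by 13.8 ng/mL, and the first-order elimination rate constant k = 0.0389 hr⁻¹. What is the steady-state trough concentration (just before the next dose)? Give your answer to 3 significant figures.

Fraction remaining after one interval: e^(−kτ) = e^(−0.03890 × 37.0) = 0.2371
R = 1 / (1 − 0.2371) = 1.311
Css,max = 13.8 × 1.311 = 18.09 ng/mL
Css,min = Css,max × e^(−kτ) = 18.09 × 0.2371 ≈ 4.29 ng/mL

4.29 ng/mL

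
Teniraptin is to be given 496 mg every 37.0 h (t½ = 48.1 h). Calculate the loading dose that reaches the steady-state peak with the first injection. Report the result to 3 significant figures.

k = ln 2 / 48.1 = 0.01441 h⁻¹
Accumulation ratio R = 1 / (1 − e^(−kτ)) = 1 / (1 − e^(−0.01441×37.0)) = 1 / (1 − 0.5867) = 2.420
Loading dose = maintenance dose × R = 496 × 2.420 ≈ 1200 mg

1200 mg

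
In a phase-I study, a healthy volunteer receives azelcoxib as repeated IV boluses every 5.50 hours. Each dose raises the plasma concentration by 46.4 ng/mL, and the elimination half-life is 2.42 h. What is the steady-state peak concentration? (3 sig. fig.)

58.5 ng/mL

k = ln 2 / 2.42 = 0.2864 h⁻¹
Fraction remaining after one interval: e^(−kτ) = e^(−0.2864 × 5.50) = 0.2069
R = 1 / (1 − 0.2069) = 1.261
Css,max = 46.4 × 1.261 ≈ 58.5 ng/mL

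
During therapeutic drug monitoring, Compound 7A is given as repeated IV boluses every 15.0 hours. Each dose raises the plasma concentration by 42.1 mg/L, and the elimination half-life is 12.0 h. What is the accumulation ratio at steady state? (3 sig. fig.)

1.73

k = ln 2 / 12.0 = 0.05776 h⁻¹
Fraction remaining after one interval: e^(−kτ) = e^(−0.05776 × 15.0) = 0.4204
R = 1 / (1 − 0.4204) = 1 / 0.5796 ≈ 1.73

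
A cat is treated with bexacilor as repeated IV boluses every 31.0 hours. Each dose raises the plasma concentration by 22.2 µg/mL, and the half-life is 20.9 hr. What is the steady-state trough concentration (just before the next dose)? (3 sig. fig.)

12.4 µg/mL

k = ln 2 / 20.9 = 0.03316 hr⁻¹
Fraction remaining after one interval: e^(−kτ) = e^(−0.03316 × 31.0) = 0.3577
R = 1 / (1 − 0.3577) = 1.557
Css,max = 22.2 × 1.557 = 34.56 µg/mL
Css,min = Css,max × e^(−kτ) = 34.56 × 0.3577 ≈ 12.4 µg/mL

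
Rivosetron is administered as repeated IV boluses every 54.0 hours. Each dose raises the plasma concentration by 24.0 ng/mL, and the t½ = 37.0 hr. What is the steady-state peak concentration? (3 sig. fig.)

37.7 ng/mL

k = ln 2 / 37.0 = 0.01873 hr⁻¹
Fraction remaining after one interval: e^(−kτ) = e^(−0.01873 × 54.0) = 0.3636
R = 1 / (1 − 0.3636) = 1.571
Css,max = 24.0 × 1.571 ≈ 37.7 ng/mL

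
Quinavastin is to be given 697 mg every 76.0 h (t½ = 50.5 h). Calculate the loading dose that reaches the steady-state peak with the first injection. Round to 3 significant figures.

1080 mg

k = ln 2 / 50.5 = 0.01373 h⁻¹
Accumulation ratio R = 1 / (1 − e^(−kτ)) = 1 / (1 − e^(−0.01373×76.0)) = 1 / (1 − 0.3523) = 1.544
Loading dose = maintenance dose × R = 697 × 1.544 ≈ 1080 mg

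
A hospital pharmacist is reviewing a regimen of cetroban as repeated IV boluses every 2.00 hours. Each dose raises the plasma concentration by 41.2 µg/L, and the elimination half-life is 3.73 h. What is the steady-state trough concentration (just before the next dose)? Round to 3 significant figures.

k = ln 2 / 3.73 = 0.1858 h⁻¹
Fraction remaining after one interval: e^(−kτ) = e^(−0.1858 × 2.00) = 0.6896
R = 1 / (1 − 0.6896) = 3.222
Css,max = 41.2 × 3.222 = 132.7 µg/L
Css,min = Css,max × e^(−kτ) = 132.7 × 0.6896 ≈ 91.5 µg/L

91.5 µg/L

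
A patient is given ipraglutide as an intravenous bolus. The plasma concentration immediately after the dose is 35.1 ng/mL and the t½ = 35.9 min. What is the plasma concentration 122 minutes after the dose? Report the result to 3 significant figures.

k = ln 2 / 35.9 = 0.01931 min⁻¹
122 min is 3.398 half-lives, so C = 35.1 × (1/2)^3.398 = 35.1 × 0.09484 ≈ 3.33 ng/mL

3.33 ng/mL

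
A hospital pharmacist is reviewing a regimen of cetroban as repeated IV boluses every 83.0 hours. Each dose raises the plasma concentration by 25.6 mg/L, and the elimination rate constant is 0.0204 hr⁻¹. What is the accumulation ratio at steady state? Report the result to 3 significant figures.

1.23

Fraction remaining after one interval: e^(−kτ) = e^(−0.02040 × 83.0) = 0.1839
R = 1 / (1 − 0.1839) = 1 / 0.8161 ≈ 1.23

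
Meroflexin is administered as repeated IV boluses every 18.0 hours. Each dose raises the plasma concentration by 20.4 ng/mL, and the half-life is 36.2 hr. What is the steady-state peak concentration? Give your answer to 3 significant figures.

k = ln 2 / 36.2 = 0.01915 hr⁻¹
Fraction remaining after one interval: e^(−kτ) = e^(−0.01915 × 18.0) = 0.7085
R = 1 / (1 − 0.7085) = 3.430
Css,max = 20.4 × 3.430 ≈ 70.0 ng/mL

70.0 ng/mL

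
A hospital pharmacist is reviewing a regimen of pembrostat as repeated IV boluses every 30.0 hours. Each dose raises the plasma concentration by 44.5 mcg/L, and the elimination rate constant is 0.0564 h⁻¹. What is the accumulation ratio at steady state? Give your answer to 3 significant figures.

1.23

Fraction remaining after one interval: e^(−kτ) = e^(−0.05640 × 30.0) = 0.1842
R = 1 / (1 − 0.1842) = 1 / 0.8158 ≈ 1.23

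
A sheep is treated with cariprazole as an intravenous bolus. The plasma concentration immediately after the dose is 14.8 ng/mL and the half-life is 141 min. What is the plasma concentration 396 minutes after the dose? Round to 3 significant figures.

k = ln 2 / 141 = 0.004916 min⁻¹
396 min is 2.809 half-lives, so C = 14.8 × (1/2)^2.809 = 14.8 × 0.1427 ≈ 2.11 ng/mL

2.11 ng/mL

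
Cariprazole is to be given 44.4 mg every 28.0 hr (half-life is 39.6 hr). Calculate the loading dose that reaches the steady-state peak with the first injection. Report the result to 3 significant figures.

115 mg

k = ln 2 / 39.6 = 0.01750 hr⁻¹
Accumulation ratio R = 1 / (1 − e^(−kτ)) = 1 / (1 − e^(−0.01750×28.0)) = 1 / (1 − 0.6126) = 2.581
Loading dose = maintenance dose × R = 44.4 × 2.581 ≈ 115 mg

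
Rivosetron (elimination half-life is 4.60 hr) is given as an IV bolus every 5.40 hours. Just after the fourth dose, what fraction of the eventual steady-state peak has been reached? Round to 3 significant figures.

k = ln 2 / 4.60 = 0.1507 hr⁻¹
f_n = 1 − e^(−nkτ) = 1 − e^(−4 × 0.1507 × 5.40) = 1 − e^(−3.255) = 1 − 0.03859 ≈ 0.961

0.961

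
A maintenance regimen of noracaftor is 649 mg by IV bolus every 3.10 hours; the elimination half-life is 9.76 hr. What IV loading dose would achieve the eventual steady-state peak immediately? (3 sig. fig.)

k = ln 2 / 9.76 = 0.07102 hr⁻¹
Accumulation ratio R = 1 / (1 − e^(−kτ)) = 1 / (1 − e^(−0.07102×3.10)) = 1 / (1 − 0.8024) = 5.060
Loading dose = maintenance dose × R = 649 × 5.060 ≈ 3280 mg

3280 mg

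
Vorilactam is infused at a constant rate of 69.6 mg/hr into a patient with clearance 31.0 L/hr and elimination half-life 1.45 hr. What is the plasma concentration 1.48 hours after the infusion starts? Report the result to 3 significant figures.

1.14 mg/L

Css = rate / CL = 69.6 / 31.0 = 2.245 mg/L
k = ln 2 / 1.45 = 0.4780 hr⁻¹
C(t) = Css (1 − e^(−kt)) = 2.245 × (1 − e^(−0.7075)) = 2.245 × 0.5071 ≈ 1.14 mg/L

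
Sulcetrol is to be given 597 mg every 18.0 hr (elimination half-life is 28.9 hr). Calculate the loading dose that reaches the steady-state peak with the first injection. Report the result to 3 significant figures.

k = ln 2 / 28.9 = 0.02398 hr⁻¹
Accumulation ratio R = 1 / (1 − e^(−kτ)) = 1 / (1 − e^(−0.02398×18.0)) = 1 / (1 − 0.6494) = 2.852
Loading dose = maintenance dose × R = 597 × 2.852 ≈ 1700 mg

1700 mg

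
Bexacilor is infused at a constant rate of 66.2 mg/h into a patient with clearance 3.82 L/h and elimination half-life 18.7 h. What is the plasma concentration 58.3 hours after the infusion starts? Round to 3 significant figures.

Css = rate / CL = 66.2 / 3.82 = 17.33 mg/L
k = ln 2 / 18.7 = 0.03707 h⁻¹
C(t) = Css (1 − e^(−kt)) = 17.33 × (1 − e^(−2.161)) = 17.33 × 0.8848 ≈ 15.3 mg/L

15.3 mg/L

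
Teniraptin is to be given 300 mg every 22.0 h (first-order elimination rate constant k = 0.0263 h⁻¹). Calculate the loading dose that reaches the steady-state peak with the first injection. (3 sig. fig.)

Accumulation ratio R = 1 / (1 − e^(−kτ)) = 1 / (1 − e^(−0.02630×22.0)) = 1 / (1 − 0.5607) = 2.276
Loading dose = maintenance dose × R = 300 × 2.276 ≈ 683 mg

683 mg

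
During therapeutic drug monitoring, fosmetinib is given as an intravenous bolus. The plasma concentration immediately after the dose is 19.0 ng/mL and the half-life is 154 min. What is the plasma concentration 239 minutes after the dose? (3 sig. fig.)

k = ln 2 / 154 = 0.004501 min⁻¹
C(t) = C₀ e^(−kt) = 19.0 × e^(−0.004501 × 239) = 19.0 × e^(−1.076) = 19.0 × 0.3410 ≈ 6.48 ng/mL

6.48 ng/mL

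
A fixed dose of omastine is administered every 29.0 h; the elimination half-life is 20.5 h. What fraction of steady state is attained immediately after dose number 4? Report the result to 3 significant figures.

0.980

k = ln 2 / 20.5 = 0.03381 h⁻¹
f_n = 1 − e^(−nkτ) = 1 − e^(−4 × 0.03381 × 29.0) = 1 − e^(−3.922) = 1 − 0.01980 ≈ 0.980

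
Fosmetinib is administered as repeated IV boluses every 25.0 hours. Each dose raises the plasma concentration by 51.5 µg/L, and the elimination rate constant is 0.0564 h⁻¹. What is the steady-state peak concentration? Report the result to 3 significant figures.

Fraction remaining after one interval: e^(−kτ) = e^(−0.05640 × 25.0) = 0.2441
R = 1 / (1 − 0.2441) = 1.323
Css,max = 51.5 × 1.323 ≈ 68.1 µg/L

68.1 µg/L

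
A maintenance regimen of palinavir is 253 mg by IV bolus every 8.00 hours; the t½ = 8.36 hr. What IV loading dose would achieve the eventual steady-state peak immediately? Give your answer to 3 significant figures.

k = ln 2 / 8.36 = 0.08291 hr⁻¹
Accumulation ratio R = 1 / (1 − e^(−kτ)) = 1 / (1 − e^(−0.08291×8.00)) = 1 / (1 − 0.5151) = 2.062
Loading dose = maintenance dose × R = 253 × 2.062 ≈ 522 mg

522 mg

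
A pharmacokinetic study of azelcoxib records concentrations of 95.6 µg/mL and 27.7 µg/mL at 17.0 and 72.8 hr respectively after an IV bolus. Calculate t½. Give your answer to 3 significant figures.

31.2 hours

k = ln(C₁/C₂) / (t₂ − t₁) = ln(95.6/27.7) / (72.8 − 17.0)
  = 1.239 / 55.80 = 0.02220 hr⁻¹
t½ = ln 2 / k = ln 2 / 0.02220 ≈ 31.2 hours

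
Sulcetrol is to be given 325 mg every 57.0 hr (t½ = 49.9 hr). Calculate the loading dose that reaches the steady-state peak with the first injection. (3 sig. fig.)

594 mg

k = ln 2 / 49.9 = 0.01389 hr⁻¹
Accumulation ratio R = 1 / (1 − e^(−kτ)) = 1 / (1 − e^(−0.01389×57.0)) = 1 / (1 − 0.4530) = 1.828
Loading dose = maintenance dose × R = 325 × 1.828 ≈ 594 mg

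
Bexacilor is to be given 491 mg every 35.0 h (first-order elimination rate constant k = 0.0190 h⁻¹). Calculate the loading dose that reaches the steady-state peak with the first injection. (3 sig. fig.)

1010 mg

Accumulation ratio R = 1 / (1 − e^(−kτ)) = 1 / (1 − e^(−0.01900×35.0)) = 1 / (1 − 0.5143) = 2.059
Loading dose = maintenance dose × R = 491 × 2.059 ≈ 1010 mg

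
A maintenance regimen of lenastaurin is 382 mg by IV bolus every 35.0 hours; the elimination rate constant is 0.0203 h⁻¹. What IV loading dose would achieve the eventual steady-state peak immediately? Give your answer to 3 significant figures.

751 mg

Accumulation ratio R = 1 / (1 − e^(−kτ)) = 1 / (1 − e^(−0.02030×35.0)) = 1 / (1 − 0.4914) = 1.966
Loading dose = maintenance dose × R = 382 × 1.966 ≈ 751 mg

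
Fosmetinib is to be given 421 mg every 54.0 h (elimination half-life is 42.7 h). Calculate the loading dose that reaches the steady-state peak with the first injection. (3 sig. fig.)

721 mg

k = ln 2 / 42.7 = 0.01623 h⁻¹
Accumulation ratio R = 1 / (1 − e^(−kτ)) = 1 / (1 − e^(−0.01623×54.0)) = 1 / (1 − 0.4162) = 1.713
Loading dose = maintenance dose × R = 421 × 1.713 ≈ 721 mg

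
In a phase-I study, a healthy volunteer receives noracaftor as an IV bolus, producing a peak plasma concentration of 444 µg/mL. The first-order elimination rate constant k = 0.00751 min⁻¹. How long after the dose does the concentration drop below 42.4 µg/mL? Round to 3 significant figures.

C(t) = C₀ e^(−kt)  ⇒  t = ln(C₀/C) / k
t = ln(444/42.4) / 0.007510 = 2.349 / 0.007510 ≈ 313 minutes

313 minutes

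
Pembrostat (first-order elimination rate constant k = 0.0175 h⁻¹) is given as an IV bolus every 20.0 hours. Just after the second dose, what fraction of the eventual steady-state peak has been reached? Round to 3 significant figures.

f_n = 1 − e^(−nkτ) = 1 − e^(−2 × 0.01750 × 20.0) = 1 − e^(−0.7000) = 1 − 0.4966 ≈ 0.503

0.503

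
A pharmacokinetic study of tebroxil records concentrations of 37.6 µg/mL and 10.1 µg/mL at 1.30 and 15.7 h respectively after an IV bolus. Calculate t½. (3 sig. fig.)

k = ln(C₁/C₂) / (t₂ − t₁) = ln(37.6/10.1) / (15.7 − 1.30)
  = 1.314 / 14.40 = 0.09128 h⁻¹
t½ = ln 2 / k = ln 2 / 0.09128 ≈ 7.59 hours

7.59 hours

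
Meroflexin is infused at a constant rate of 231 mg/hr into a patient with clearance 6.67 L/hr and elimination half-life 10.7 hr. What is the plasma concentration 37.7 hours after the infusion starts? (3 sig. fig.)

31.6 mg/L

Css = rate / CL = 231 / 6.67 = 34.63 mg/L
k = ln 2 / 10.7 = 0.06478 hr⁻¹
C(t) = Css (1 − e^(−kt)) = 34.63 × (1 − e^(−2.442)) = 34.63 × 0.9130 ≈ 31.6 mg/L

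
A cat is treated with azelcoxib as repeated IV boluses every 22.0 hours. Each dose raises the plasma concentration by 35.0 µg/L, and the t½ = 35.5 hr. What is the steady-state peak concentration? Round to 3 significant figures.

100 µg/L

k = ln 2 / 35.5 = 0.01953 hr⁻¹
Fraction remaining after one interval: e^(−kτ) = e^(−0.01953 × 22.0) = 0.6508
R = 1 / (1 − 0.6508) = 2.864
Css,max = 35.0 × 2.864 ≈ 100 µg/L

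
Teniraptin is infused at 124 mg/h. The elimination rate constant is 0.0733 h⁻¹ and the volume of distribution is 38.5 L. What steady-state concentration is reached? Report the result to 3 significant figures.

43.9 µg/mL

CL = k · V = 0.0733 × 38.5 = 2.822 L/h
Css = rate / CL = 124 / 2.822 ≈ 43.9 µg/mL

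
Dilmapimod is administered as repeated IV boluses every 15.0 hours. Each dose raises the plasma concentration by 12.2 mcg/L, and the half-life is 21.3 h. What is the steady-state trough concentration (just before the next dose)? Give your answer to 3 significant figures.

19.4 mcg/L

k = ln 2 / 21.3 = 0.03254 h⁻¹
Fraction remaining after one interval: e^(−kτ) = e^(−0.03254 × 15.0) = 0.6138
R = 1 / (1 − 0.6138) = 2.589
Css,max = 12.2 × 2.589 = 31.59 mcg/L
Css,min = Css,max × e^(−kτ) = 31.59 × 0.6138 ≈ 19.4 mcg/L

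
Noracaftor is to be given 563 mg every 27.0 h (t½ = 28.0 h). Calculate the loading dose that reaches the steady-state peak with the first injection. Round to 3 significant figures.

k = ln 2 / 28.0 = 0.02476 h⁻¹
Accumulation ratio R = 1 / (1 − e^(−kτ)) = 1 / (1 − e^(−0.02476×27.0)) = 1 / (1 − 0.5125) = 2.051
Loading dose = maintenance dose × R = 563 × 2.051 ≈ 1150 mg

1150 mg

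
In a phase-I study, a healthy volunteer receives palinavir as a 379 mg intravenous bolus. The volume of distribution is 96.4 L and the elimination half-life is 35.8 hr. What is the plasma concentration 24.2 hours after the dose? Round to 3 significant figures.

2.46 µg/mL

C₀ = dose / V = 379 / 96.4 = 3.932 µg/mL
k = ln 2 / 35.8 = 0.01936 hr⁻¹
C(t) = C₀ e^(−kt) = 3.932 × e^(−0.01936 × 24.2) = 3.932 × e^(−0.4686) = 3.932 × 0.6259 ≈ 2.46 µg/mL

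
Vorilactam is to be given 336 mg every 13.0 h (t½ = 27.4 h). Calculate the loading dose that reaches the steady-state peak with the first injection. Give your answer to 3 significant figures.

1200 mg

k = ln 2 / 27.4 = 0.02530 h⁻¹
Accumulation ratio R = 1 / (1 − e^(−kτ)) = 1 / (1 − e^(−0.02530×13.0)) = 1 / (1 − 0.7197) = 3.568
Loading dose = maintenance dose × R = 336 × 3.568 ≈ 1200 mg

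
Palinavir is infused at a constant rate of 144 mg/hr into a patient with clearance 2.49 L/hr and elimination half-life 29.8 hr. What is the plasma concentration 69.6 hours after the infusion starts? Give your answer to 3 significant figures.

46.4 µg/mL

Css = rate / CL = 144 / 2.49 = 57.83 µg/mL
k = ln 2 / 29.8 = 0.02326 hr⁻¹
C(t) = Css (1 − e^(−kt)) = 57.83 × (1 − e^(−1.619)) = 57.83 × 0.8019 ≈ 46.4 µg/mL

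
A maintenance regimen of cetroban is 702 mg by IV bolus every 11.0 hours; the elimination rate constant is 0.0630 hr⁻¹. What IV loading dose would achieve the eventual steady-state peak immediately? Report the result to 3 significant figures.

1400 mg

Accumulation ratio R = 1 / (1 − e^(−kτ)) = 1 / (1 − e^(−0.06300×11.0)) = 1 / (1 − 0.5001) = 2.000
Loading dose = maintenance dose × R = 702 × 2.000 ≈ 1400 mg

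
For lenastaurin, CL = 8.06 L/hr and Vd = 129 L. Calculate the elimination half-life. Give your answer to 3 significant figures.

11.1 hours

k = CL / V = 8.06 / 129 = 0.06248 hr⁻¹
t½ = ln 2 / k = ln 2 / 0.06248 ≈ 11.1 hours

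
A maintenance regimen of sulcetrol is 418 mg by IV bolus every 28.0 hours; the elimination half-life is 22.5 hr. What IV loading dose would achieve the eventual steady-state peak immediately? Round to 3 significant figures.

723 mg

k = ln 2 / 22.5 = 0.03081 hr⁻¹
Accumulation ratio R = 1 / (1 − e^(−kτ)) = 1 / (1 − e^(−0.03081×28.0)) = 1 / (1 − 0.4221) = 1.730
Loading dose = maintenance dose × R = 418 × 1.730 ≈ 723 mg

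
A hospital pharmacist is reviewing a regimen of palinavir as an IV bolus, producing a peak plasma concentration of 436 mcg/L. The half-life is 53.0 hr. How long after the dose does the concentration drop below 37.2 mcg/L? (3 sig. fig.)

k = ln 2 / 53.0 = 0.01308 hr⁻¹
C(t) = C₀ e^(−kt)  ⇒  t = ln(C₀/C) / k
t = ln(436/37.2) / 0.01308 = 2.461 / 0.01308 ≈ 188 hours

188 hours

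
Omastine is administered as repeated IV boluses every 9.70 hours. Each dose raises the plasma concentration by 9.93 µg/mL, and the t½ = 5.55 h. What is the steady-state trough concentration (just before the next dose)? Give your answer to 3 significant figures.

4.21 µg/mL

k = ln 2 / 5.55 = 0.1249 h⁻¹
Fraction remaining after one interval: e^(−kτ) = e^(−0.1249 × 9.70) = 0.2978
R = 1 / (1 − 0.2978) = 1.424
Css,max = 9.93 × 1.424 = 14.14 µg/mL
Css,min = Css,max × e^(−kτ) = 14.14 × 0.2978 ≈ 4.21 µg/mL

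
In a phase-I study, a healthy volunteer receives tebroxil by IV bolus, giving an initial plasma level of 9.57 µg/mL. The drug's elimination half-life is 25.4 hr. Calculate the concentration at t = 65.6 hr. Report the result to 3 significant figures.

k = ln 2 / 25.4 = 0.02729 hr⁻¹
65.6 hr is 2.583 half-lives, so C = 9.57 × (1/2)^2.583 = 9.57 × 0.1669 ≈ 1.60 µg/mL

1.60 µg/mL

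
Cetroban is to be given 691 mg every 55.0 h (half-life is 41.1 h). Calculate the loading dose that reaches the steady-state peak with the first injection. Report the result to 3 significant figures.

1140 mg

k = ln 2 / 41.1 = 0.01686 h⁻¹
Accumulation ratio R = 1 / (1 − e^(−kτ)) = 1 / (1 − e^(−0.01686×55.0)) = 1 / (1 − 0.3955) = 1.654
Loading dose = maintenance dose × R = 691 × 1.654 ≈ 1140 mg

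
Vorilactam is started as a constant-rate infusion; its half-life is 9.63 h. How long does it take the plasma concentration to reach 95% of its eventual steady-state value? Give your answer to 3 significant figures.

41.6 hours

k = ln 2 / 9.63 = 0.07198 h⁻¹
f = 1 − e^(−kt)  ⇒  t = −ln(1 − f) / k
t = −ln(1 − 0.95) / 0.07198 = 2.996 / 0.07198 ≈ 41.6 hours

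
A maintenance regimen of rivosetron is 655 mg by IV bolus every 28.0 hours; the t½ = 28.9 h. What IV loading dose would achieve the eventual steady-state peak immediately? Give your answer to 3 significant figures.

k = ln 2 / 28.9 = 0.02398 h⁻¹
Accumulation ratio R = 1 / (1 − e^(−kτ)) = 1 / (1 − e^(−0.02398×28.0)) = 1 / (1 − 0.5109) = 2.045
Loading dose = maintenance dose × R = 655 × 2.045 ≈ 1340 mg

1340 mg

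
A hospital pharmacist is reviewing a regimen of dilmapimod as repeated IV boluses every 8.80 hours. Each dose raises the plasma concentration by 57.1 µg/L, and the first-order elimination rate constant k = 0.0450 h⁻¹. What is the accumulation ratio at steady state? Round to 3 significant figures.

3.06

Fraction remaining after one interval: e^(−kτ) = e^(−0.04500 × 8.80) = 0.6730
R = 1 / (1 − 0.6730) = 1 / 0.3270 ≈ 3.06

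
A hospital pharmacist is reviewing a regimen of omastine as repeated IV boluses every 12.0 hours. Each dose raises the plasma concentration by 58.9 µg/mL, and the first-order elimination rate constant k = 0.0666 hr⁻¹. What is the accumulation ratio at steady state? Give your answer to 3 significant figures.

1.82

Fraction remaining after one interval: e^(−kτ) = e^(−0.06660 × 12.0) = 0.4497
R = 1 / (1 − 0.4497) = 1 / 0.5503 ≈ 1.82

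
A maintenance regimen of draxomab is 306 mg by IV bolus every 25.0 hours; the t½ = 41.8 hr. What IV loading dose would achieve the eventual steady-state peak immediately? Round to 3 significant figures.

902 mg

k = ln 2 / 41.8 = 0.01658 hr⁻¹
Accumulation ratio R = 1 / (1 − e^(−kτ)) = 1 / (1 − e^(−0.01658×25.0)) = 1 / (1 − 0.6606) = 2.947
Loading dose = maintenance dose × R = 306 × 2.947 ≈ 902 mg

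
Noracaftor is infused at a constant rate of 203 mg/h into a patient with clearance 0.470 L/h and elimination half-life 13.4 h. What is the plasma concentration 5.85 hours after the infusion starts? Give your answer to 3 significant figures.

113 µg/mL

Css = rate / CL = 203 / 0.470 = 431.9 µg/mL
k = ln 2 / 13.4 = 0.05173 h⁻¹
C(t) = Css (1 − e^(−kt)) = 431.9 × (1 − e^(−0.3026)) = 431.9 × 0.2611 ≈ 113 µg/mL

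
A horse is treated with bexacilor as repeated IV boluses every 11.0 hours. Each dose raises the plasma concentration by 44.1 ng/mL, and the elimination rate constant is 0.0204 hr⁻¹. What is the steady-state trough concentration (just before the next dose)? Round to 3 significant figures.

Fraction remaining after one interval: e^(−kτ) = e^(−0.02040 × 11.0) = 0.7990
R = 1 / (1 − 0.7990) = 4.975
Css,max = 44.1 × 4.975 = 219.4 ng/mL
Css,min = Css,max × e^(−kτ) = 219.4 × 0.7990 ≈ 175 ng/mL

175 ng/mL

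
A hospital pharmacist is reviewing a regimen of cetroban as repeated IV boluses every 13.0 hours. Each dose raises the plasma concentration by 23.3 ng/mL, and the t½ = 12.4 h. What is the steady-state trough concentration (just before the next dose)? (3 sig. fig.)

21.8 ng/mL

k = ln 2 / 12.4 = 0.05590 h⁻¹
Fraction remaining after one interval: e^(−kτ) = e^(−0.05590 × 13.0) = 0.4835
R = 1 / (1 − 0.4835) = 1.936
Css,max = 23.3 × 1.936 = 45.11 ng/mL
Css,min = Css,max × e^(−kτ) = 45.11 × 0.4835 ≈ 21.8 ng/mL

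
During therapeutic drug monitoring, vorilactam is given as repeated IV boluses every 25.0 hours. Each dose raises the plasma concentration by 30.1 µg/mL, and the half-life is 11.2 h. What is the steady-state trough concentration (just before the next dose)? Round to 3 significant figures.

k = ln 2 / 11.2 = 0.06189 h⁻¹
Fraction remaining after one interval: e^(−kτ) = e^(−0.06189 × 25.0) = 0.2128
R = 1 / (1 − 0.2128) = 1.270
Css,max = 30.1 × 1.270 = 38.24 µg/mL
Css,min = Css,max × e^(−kτ) = 38.24 × 0.2128 ≈ 8.14 µg/mL

8.14 µg/mL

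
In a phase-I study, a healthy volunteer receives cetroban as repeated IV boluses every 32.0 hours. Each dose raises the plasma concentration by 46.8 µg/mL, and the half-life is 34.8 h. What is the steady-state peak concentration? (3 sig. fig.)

k = ln 2 / 34.8 = 0.01992 h⁻¹
Fraction remaining after one interval: e^(−kτ) = e^(−0.01992 × 32.0) = 0.5287
R = 1 / (1 − 0.5287) = 2.122
Css,max = 46.8 × 2.122 ≈ 99.3 µg/mL

99.3 µg/mL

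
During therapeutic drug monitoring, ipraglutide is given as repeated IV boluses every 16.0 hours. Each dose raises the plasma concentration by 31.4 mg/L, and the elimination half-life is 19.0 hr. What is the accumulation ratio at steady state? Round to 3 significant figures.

2.26

k = ln 2 / 19.0 = 0.03648 hr⁻¹
Fraction remaining after one interval: e^(−kτ) = e^(−0.03648 × 16.0) = 0.5578
R = 1 / (1 − 0.5578) = 1 / 0.4422 ≈ 2.26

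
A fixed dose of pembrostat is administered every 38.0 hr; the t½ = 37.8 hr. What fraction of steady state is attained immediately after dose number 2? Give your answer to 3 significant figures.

0.752

k = ln 2 / 37.8 = 0.01834 hr⁻¹
f_n = 1 − e^(−nkτ) = 1 − e^(−2 × 0.01834 × 38.0) = 1 − e^(−1.394) = 1 − 0.2482 ≈ 0.752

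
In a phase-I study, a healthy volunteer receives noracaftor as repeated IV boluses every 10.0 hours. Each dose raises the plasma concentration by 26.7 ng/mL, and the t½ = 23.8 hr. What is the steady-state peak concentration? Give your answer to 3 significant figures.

106 ng/mL

k = ln 2 / 23.8 = 0.02912 hr⁻¹
Fraction remaining after one interval: e^(−kτ) = e^(−0.02912 × 10.0) = 0.7473
R = 1 / (1 − 0.7473) = 3.958
Css,max = 26.7 × 3.958 ≈ 106 ng/mL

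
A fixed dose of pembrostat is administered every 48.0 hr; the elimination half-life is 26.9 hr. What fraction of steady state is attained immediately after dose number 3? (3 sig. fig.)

k = ln 2 / 26.9 = 0.02577 hr⁻¹
f_n = 1 − e^(−nkτ) = 1 − e^(−3 × 0.02577 × 48.0) = 1 − e^(−3.711) = 1 − 0.02446 ≈ 0.976

0.976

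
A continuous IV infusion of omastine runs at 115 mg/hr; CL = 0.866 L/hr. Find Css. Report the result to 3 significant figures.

Css = infusion rate / CL = 115 / 0.866 ≈ 133 µg/mL

133 µg/mL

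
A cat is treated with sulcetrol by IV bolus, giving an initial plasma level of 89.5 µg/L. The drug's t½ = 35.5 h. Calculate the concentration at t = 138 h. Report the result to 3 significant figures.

k = ln 2 / 35.5 = 0.01953 h⁻¹
C(t) = C₀ e^(−kt) = 89.5 × e^(−0.01953 × 138) = 89.5 × e^(−2.694) = 89.5 × 0.06758 ≈ 6.05 µg/L

6.05 µg/L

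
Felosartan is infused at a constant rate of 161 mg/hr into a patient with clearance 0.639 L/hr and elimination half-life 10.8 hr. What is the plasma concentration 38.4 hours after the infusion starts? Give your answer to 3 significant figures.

231 µg/mL

Css = rate / CL = 161 / 0.639 = 252.0 µg/mL
k = ln 2 / 10.8 = 0.06418 hr⁻¹
C(t) = Css (1 − e^(−kt)) = 252.0 × (1 − e^(−2.465)) = 252.0 × 0.9150 ≈ 231 µg/mL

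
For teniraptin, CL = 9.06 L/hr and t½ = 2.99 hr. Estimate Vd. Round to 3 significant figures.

k = ln 2 / t½ = ln 2 / 2.99 = 0.2318 hr⁻¹
V = CL / k = 9.06 / 0.2318 ≈ 39.1 L

39.1 L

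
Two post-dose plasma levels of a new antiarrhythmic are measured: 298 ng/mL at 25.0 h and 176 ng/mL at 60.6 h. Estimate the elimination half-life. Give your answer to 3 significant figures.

k = ln(C₁/C₂) / (t₂ − t₁) = ln(298/176) / (60.6 − 25.0)
  = 0.5266 / 35.60 = 0.01479 h⁻¹
t½ = ln 2 / k = ln 2 / 0.01479 ≈ 46.9 hours

46.9 hours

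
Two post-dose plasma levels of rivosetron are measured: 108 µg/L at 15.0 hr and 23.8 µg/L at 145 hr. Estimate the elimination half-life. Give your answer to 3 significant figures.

59.6 hours

k = ln(C₁/C₂) / (t₂ − t₁) = ln(108/23.8) / (145 − 15.0)
  = 1.512 / 130.0 = 0.01163 hr⁻¹
t½ = ln 2 / k = ln 2 / 0.01163 ≈ 59.6 hours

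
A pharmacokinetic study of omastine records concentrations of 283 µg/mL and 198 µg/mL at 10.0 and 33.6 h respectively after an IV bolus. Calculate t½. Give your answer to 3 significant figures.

45.8 hours

k = ln(C₁/C₂) / (t₂ − t₁) = ln(283/198) / (33.6 − 10.0)
  = 0.3572 / 23.60 = 0.01513 h⁻¹
t½ = ln 2 / k = ln 2 / 0.01513 ≈ 45.8 hours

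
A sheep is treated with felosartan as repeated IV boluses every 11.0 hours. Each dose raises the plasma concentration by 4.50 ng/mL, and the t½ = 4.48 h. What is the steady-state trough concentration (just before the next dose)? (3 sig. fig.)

k = ln 2 / 4.48 = 0.1547 h⁻¹
Fraction remaining after one interval: e^(−kτ) = e^(−0.1547 × 11.0) = 0.1823
R = 1 / (1 − 0.1823) = 1.223
Css,max = 4.50 × 1.223 = 5.503 ng/mL
Css,min = Css,max × e^(−kτ) = 5.503 × 0.1823 ≈ 1.00 ng/mL

1.00 ng/mL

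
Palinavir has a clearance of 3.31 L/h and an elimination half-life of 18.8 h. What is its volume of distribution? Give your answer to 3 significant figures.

89.8 L

k = ln 2 / t½ = ln 2 / 18.8 = 0.03687 h⁻¹
V = CL / k = 3.31 / 0.03687 ≈ 89.8 L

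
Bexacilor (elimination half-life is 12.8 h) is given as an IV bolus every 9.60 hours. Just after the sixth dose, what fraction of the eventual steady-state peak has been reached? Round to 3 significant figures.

k = ln 2 / 12.8 = 0.05415 h⁻¹
f_n = 1 − e^(−nkτ) = 1 − e^(−6 × 0.05415 × 9.60) = 1 − e^(−3.119) = 1 − 0.04419 ≈ 0.956

0.956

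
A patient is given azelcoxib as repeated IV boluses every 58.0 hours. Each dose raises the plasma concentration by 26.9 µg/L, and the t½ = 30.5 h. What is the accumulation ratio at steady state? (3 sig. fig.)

k = ln 2 / 30.5 = 0.02273 h⁻¹
Fraction remaining after one interval: e^(−kτ) = e^(−0.02273 × 58.0) = 0.2676
R = 1 / (1 − 0.2676) = 1 / 0.7324 ≈ 1.37

1.37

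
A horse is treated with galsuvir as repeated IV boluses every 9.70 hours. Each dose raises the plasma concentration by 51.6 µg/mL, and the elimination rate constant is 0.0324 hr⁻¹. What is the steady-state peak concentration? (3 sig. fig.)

191 µg/mL

Fraction remaining after one interval: e^(−kτ) = e^(−0.03240 × 9.70) = 0.7303
R = 1 / (1 − 0.7303) = 3.708
Css,max = 51.6 × 3.708 ≈ 191 µg/mL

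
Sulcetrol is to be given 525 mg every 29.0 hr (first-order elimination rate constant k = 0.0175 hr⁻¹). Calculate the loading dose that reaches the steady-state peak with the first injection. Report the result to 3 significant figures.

Accumulation ratio R = 1 / (1 − e^(−kτ)) = 1 / (1 − e^(−0.01750×29.0)) = 1 / (1 − 0.6020) = 2.513
Loading dose = maintenance dose × R = 525 × 2.513 ≈ 1320 mg

1320 mg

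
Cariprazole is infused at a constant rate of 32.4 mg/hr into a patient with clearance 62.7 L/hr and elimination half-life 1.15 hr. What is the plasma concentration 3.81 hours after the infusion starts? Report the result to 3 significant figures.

0.465 mg/L

Css = rate / CL = 32.4 / 62.7 = 0.5167 mg/L
k = ln 2 / 1.15 = 0.6027 hr⁻¹
C(t) = Css (1 − e^(−kt)) = 0.5167 × (1 − e^(−2.296)) = 0.5167 × 0.8994 ≈ 0.465 mg/L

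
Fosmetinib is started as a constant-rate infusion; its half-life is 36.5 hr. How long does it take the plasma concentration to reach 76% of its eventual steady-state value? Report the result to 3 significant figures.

75.1 hours

k = ln 2 / 36.5 = 0.01899 hr⁻¹
f = 1 − e^(−kt)  ⇒  t = −ln(1 − f) / k
t = −ln(1 − 0.76) / 0.01899 = 1.427 / 0.01899 ≈ 75.1 hours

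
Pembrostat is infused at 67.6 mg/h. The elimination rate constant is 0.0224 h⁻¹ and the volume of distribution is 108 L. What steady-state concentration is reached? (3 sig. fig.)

27.9 mg/L

CL = k · V = 0.0224 × 108 = 2.419 L/h
Css = rate / CL = 67.6 / 2.419 ≈ 27.9 mg/L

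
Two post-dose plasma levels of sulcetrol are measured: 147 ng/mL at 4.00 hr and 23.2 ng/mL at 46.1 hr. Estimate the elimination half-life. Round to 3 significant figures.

15.8 hours

k = ln(C₁/C₂) / (t₂ − t₁) = ln(147/23.2) / (46.1 − 4.00)
  = 1.846 / 42.10 = 0.04385 hr⁻¹
t½ = ln 2 / k = ln 2 / 0.04385 ≈ 15.8 hours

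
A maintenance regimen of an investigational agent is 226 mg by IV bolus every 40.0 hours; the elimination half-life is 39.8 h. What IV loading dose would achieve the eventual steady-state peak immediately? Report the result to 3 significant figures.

k = ln 2 / 39.8 = 0.01742 h⁻¹
Accumulation ratio R = 1 / (1 − e^(−kτ)) = 1 / (1 − e^(−0.01742×40.0)) = 1 / (1 − 0.4983) = 1.993
Loading dose = maintenance dose × R = 226 × 1.993 ≈ 450 mg

450 mg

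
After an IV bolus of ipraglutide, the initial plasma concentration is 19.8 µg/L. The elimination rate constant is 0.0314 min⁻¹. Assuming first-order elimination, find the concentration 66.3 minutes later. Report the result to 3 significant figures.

C(t) = C₀ e^(−kt) = 19.8 × e^(−0.03140 × 66.3) = 19.8 × e^(−2.082) = 19.8 × 0.1247 ≈ 2.47 µg/L

2.47 µg/L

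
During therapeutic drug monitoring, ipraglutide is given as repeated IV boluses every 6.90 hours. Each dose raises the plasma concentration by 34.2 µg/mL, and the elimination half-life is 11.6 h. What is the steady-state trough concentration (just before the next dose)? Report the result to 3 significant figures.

k = ln 2 / 11.6 = 0.05975 h⁻¹
Fraction remaining after one interval: e^(−kτ) = e^(−0.05975 × 6.90) = 0.6621
R = 1 / (1 − 0.6621) = 2.960
Css,max = 34.2 × 2.960 = 101.2 µg/mL
Css,min = Css,max × e^(−kτ) = 101.2 × 0.6621 ≈ 67.0 µg/mL

67.0 µg/mL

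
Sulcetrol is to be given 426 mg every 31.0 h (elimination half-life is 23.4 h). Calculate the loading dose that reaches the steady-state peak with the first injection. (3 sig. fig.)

709 mg

k = ln 2 / 23.4 = 0.02962 h⁻¹
Accumulation ratio R = 1 / (1 − e^(−kτ)) = 1 / (1 − e^(−0.02962×31.0)) = 1 / (1 − 0.3992) = 1.664
Loading dose = maintenance dose × R = 426 × 1.664 ≈ 709 mg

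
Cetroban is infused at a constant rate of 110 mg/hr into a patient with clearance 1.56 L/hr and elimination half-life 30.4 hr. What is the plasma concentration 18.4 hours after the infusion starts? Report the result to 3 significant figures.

24.2 µg/mL

Css = rate / CL = 110 / 1.56 = 70.51 µg/mL
k = ln 2 / 30.4 = 0.02280 hr⁻¹
C(t) = Css (1 − e^(−kt)) = 70.51 × (1 − e^(−0.4195)) = 70.51 × 0.3426 ≈ 24.2 µg/mL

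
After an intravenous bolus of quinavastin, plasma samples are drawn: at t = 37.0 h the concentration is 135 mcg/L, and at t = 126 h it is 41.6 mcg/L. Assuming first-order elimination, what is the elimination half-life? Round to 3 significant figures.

52.4 hours

k = ln(C₁/C₂) / (t₂ − t₁) = ln(135/41.6) / (126 − 37.0)
  = 1.177 / 89.00 = 0.01323 h⁻¹
t½ = ln 2 / k = ln 2 / 0.01323 ≈ 52.4 hours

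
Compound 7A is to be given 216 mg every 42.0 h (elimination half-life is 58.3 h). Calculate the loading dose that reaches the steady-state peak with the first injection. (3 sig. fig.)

550 mg

k = ln 2 / 58.3 = 0.01189 h⁻¹
Accumulation ratio R = 1 / (1 − e^(−kτ)) = 1 / (1 − e^(−0.01189×42.0)) = 1 / (1 − 0.6069) = 2.544
Loading dose = maintenance dose × R = 216 × 2.544 ≈ 550 mg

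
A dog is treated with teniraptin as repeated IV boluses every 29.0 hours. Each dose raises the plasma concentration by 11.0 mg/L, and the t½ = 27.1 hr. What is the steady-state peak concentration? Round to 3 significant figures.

k = ln 2 / 27.1 = 0.02558 hr⁻¹
Fraction remaining after one interval: e^(−kτ) = e^(−0.02558 × 29.0) = 0.4763
R = 1 / (1 − 0.4763) = 1.909
Css,max = 11.0 × 1.909 ≈ 21.0 mg/L

21.0 mg/L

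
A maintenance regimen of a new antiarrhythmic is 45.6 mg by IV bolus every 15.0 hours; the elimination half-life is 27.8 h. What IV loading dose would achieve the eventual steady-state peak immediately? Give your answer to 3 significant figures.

146 mg

k = ln 2 / 27.8 = 0.02493 h⁻¹
Accumulation ratio R = 1 / (1 − e^(−kτ)) = 1 / (1 − e^(−0.02493×15.0)) = 1 / (1 − 0.6880) = 3.205
Loading dose = maintenance dose × R = 45.6 × 3.205 ≈ 146 mg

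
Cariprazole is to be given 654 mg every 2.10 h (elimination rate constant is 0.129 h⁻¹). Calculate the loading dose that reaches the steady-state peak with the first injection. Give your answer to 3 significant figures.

2760 mg

Accumulation ratio R = 1 / (1 − e^(−kτ)) = 1 / (1 − e^(−0.1290×2.10)) = 1 / (1 − 0.7627) = 4.214
Loading dose = maintenance dose × R = 654 × 4.214 ≈ 2760 mg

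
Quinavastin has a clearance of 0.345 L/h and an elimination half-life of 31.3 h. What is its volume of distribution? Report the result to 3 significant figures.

k = ln 2 / t½ = ln 2 / 31.3 = 0.02215 h⁻¹
V = CL / k = 0.345 / 0.02215 ≈ 15.6 L

15.6 L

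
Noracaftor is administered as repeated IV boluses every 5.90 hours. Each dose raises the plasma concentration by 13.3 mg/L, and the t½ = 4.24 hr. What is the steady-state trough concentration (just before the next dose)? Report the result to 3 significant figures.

8.19 mg/L

k = ln 2 / 4.24 = 0.1635 hr⁻¹
Fraction remaining after one interval: e^(−kτ) = e^(−0.1635 × 5.90) = 0.3812
R = 1 / (1 − 0.3812) = 1.616
Css,max = 13.3 × 1.616 = 21.49 mg/L
Css,min = Css,max × e^(−kτ) = 21.49 × 0.3812 ≈ 8.19 mg/L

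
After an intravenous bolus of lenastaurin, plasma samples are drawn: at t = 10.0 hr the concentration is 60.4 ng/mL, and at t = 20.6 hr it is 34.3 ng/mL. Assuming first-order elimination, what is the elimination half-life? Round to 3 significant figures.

13.0 hours

k = ln(C₁/C₂) / (t₂ − t₁) = ln(60.4/34.3) / (20.6 − 10.0)
  = 0.5658 / 10.60 = 0.05338 hr⁻¹
t½ = ln 2 / k = ln 2 / 0.05338 ≈ 13.0 hours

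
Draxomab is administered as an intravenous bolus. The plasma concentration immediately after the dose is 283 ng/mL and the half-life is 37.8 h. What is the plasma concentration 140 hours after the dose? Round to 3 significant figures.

k = ln 2 / 37.8 = 0.01834 h⁻¹
140 h is 3.704 half-lives, so C = 283 × (1/2)^3.704 = 283 × 0.07675 ≈ 21.7 ng/mL

21.7 ng/mL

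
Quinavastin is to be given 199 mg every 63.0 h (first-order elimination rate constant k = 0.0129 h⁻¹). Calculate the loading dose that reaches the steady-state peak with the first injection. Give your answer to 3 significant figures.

Accumulation ratio R = 1 / (1 − e^(−kτ)) = 1 / (1 − e^(−0.01290×63.0)) = 1 / (1 − 0.4437) = 1.797
Loading dose = maintenance dose × R = 199 × 1.797 ≈ 358 mg

358 mg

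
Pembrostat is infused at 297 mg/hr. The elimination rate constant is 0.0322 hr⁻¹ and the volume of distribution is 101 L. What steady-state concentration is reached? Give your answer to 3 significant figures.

91.3 µg/mL

CL = k · V = 0.0322 × 101 = 3.252 L/hr
Css = rate / CL = 297 / 3.252 ≈ 91.3 µg/mL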